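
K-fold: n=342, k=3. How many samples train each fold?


Fold size = 342/3 = 114
Training per fold = 342 - 114 = 228

228


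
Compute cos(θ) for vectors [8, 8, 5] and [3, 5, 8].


A·B = 8·3 + 8·5 + 5·8 = 104
‖A‖ = √153 = 12.3693, ‖B‖ = √98 = 9.8995
cos = 104/(√153·√98) = 104/√14994 = 0.8493

0.8493


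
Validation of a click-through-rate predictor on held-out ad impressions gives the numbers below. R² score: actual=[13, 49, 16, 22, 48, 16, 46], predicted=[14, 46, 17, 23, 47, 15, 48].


ȳ = 30
SS_res = Σ(y-ŷ)² = 18
SS_tot = Σ(y-ȳ)² = 1686
R² = 1 - SS_res/SS_tot = 1 - 0.0107 = 0.9893

0.9893


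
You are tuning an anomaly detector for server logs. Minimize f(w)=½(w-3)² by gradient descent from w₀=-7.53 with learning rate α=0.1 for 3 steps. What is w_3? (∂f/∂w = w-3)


step 1: grad = -7.53-3 = -10.53; w = -7.53 - 0.1·(-10.53) = -6.477
step 2: grad = -6.477-3 = -9.477; w = -6.477 - 0.1·(-9.477) = -5.5293
step 3: grad = -5.5293-3 = -8.5293; w = -5.5293 - 0.1·(-8.5293) = -4.67637

-4.67637


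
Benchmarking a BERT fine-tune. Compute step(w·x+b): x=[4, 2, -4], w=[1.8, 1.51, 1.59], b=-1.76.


z = (4)·(1.8) + (2)·(1.51) + (-4)·(1.59) - 1.76
  = 2.1
step(z) = 1 (z≥0)

1


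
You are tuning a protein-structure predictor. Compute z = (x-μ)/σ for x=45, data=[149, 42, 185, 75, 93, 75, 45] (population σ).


μ = 94.8571, σ = 49.467
z = (45 - 94.8571)/49.467 = -1.0079

-1.0079


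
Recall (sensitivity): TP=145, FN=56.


Recall = TP/(TP+FN)
= 145/(145+56)
= 145/201 = 72.14%

72.14%


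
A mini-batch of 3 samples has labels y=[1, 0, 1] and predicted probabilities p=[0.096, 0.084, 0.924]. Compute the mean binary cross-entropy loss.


L[0] = -ln(0.096) = 2.3434
L[1] = -ln(1-0.084) = -ln(0.916) = 0.0877
L[2] = -ln(0.924) = 0.079
mean = (2.3434 + 0.0877 + 0.079)/3 = 0.8367

0.8367


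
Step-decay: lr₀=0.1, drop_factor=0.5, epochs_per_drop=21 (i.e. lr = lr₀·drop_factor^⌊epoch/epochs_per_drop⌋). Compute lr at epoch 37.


n_drops = ⌊37/21⌋ = 1
lr = 0.1·0.5^1 = 0.1·0.5 = 0.05

0.05


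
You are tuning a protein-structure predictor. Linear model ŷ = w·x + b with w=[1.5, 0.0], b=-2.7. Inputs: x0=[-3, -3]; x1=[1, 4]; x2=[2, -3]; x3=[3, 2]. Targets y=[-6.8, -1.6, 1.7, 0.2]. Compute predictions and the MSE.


ŷ0 = (1.5)·(-3) + (0.0)·(-3) - 2.7 = -7.2
ŷ1 = (1.5)·(1) + (0.0)·(4) - 2.7 = -1.2
ŷ2 = (1.5)·(2) + (0.0)·(-3) - 2.7 = 0.3
ŷ3 = (1.5)·(3) + (0.0)·(2) - 2.7 = 1.8
errors² = [0.16, 0.16, 1.96, 2.56]
MSE = 4.8400/4 = 1.21

1.21


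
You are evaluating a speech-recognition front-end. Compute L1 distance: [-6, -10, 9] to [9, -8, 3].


d = |-6-9| + |-10+ 8| + |9-3|
  = 15 + 2 + 6
  = 23

23


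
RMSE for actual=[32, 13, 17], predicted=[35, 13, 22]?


MSE = 34/3 = 11.3333
RMSE = √(34/3) = 3.3665

3.3665


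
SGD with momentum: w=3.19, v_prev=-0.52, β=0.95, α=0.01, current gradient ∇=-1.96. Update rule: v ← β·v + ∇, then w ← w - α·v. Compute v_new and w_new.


v_new = 0.95·-0.52 - 1.96 = -0.494 - 1.96 = -2.454
w_new = 3.19 - 0.01·-2.454 = 3.19 + 0.02454 = 3.21454

v_new=-2.454, w_new=3.21454


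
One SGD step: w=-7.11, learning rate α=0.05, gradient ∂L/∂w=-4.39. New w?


w_new = w - α·∇
= -7.11 - 0.05·-4.39
= -7.11 + 0.2195
= -6.8905

-6.8905


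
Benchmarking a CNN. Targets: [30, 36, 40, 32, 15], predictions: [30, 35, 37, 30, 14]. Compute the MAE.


Absolute errors: |30-30|=0, |36-35|=1, |40-37|=3, |32-30|=2, |15-14|=1
Sum = 7
MAE = 7/5 = 7/5

7/5


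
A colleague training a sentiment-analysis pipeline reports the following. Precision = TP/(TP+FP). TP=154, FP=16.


Precision = TP/(TP+FP)
= 154/(154+16)
= 154/170 = 90.59%

90.59%


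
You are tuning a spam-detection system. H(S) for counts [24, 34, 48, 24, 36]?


Probabilities: [24/166, 34/166, 48/166, 24/166, 36/166] ≈ [0.1446, 0.2048, 0.2892, 0.1446, 0.2169]
H = -((24/166)·log₂(24/166) + (34/166)·log₂(34/166) + (48/166)·log₂(48/166) + (24/166)·log₂(24/166) + (36/166)·log₂(36/166))
  = 2.2711 bits

2.2711 bits


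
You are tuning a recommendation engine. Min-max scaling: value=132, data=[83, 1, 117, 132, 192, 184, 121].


min=1, max=192
(132-1)/(192-1) = 131/191 = 0.6859

0.6859


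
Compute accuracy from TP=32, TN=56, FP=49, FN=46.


Accuracy = (TP+TN)/(TP+TN+FP+FN)
= (32+56)/(183)
= 88/183 = 48.09%

48.09%


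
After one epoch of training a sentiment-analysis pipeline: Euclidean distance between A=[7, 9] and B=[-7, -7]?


d = √((7+ 7)² + (9+ 7)²)
  = √(196 + 256)
  = √452 = 21.2603

21.2603


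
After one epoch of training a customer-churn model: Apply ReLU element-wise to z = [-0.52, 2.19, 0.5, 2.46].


ReLU(-0.52) = max(0, -0.52) = 0.0
ReLU(2.19) = max(0, 2.19) = 2.19
ReLU(0.5) = max(0, 0.5) = 0.5
ReLU(2.46) = max(0, 2.46) = 2.46
result = [0.0, 2.19, 0.5, 2.46]

[0.0, 2.19, 0.5, 2.46]


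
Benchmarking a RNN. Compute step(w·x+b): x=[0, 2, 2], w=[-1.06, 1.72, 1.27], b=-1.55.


z = (0)·(-1.06) + (2)·(1.72) + (2)·(1.27) - 1.55
  = 4.43
step(z) = 1 (z≥0)

1


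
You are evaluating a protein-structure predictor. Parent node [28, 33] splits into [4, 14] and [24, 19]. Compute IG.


Parent = [28, 33], H_parent = 0.9951
H_left = 0.7642 (n=18), H_right = 0.9902 (n=43)
H_children = (18/61)·0.7642 + (43/61)·0.9902 = 0.9235
IG = 0.9951 - 0.9235 = 0.0716

0.0716


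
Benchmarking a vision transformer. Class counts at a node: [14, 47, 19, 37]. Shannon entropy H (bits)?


Probabilities: [14/117, 47/117, 19/117, 37/117] ≈ [0.1197, 0.4017, 0.1624, 0.3162]
H = -((14/117)·log₂(14/117) + (47/117)·log₂(47/117) + (19/117)·log₂(19/117) + (37/117)·log₂(37/117))
  = 1.8462 bits

1.8462 bits


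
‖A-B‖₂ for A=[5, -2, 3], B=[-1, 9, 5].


d = √((5+ 1)² + (-2-9)² + (3-5)²)
  = √(36 + 121 + 4)
  = √161 = 12.6886

12.6886


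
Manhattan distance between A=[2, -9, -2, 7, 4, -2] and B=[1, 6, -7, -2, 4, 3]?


d = |2-1| + |-9-6| + |-2+ 7| + |7+ 2| + |4-4| + |-2-3|
  = 1 + 15 + 5 + 9 + 0 + 5
  = 35

35


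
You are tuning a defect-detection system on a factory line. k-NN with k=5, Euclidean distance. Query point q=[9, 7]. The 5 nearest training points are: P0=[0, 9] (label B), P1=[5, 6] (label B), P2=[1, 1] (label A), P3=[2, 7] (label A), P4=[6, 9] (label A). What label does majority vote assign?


d(q,P0) = 9.2195  (label B)
d(q,P1) = 4.1231  (label B)
d(q,P2) = 10.0  (label A)
d(q,P3) = 7.0  (label A)
d(q,P4) = 3.6056  (label A)
Votes: A=3, B=2
Majority → A

A


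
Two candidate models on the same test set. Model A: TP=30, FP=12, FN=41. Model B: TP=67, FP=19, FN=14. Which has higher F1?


Model A: P=30/42=0.7143, R=30/71=0.4225, F1=2PR/(P+R)=2TP/(2TP+FP+FN)=60/113=0.531
Model B: P=67/86=0.7791, R=67/81=0.8272, F1=2PR/(P+R)=2TP/(2TP+FP+FN)=134/167=0.8024
0.531 < 0.8024 → Model B

Model B


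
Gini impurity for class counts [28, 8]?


Probabilities: [28/36, 8/36] ≈ [0.7778, 0.2222]
Σpᵢ² = (784 + 64)/36² = 848/1296
Gini = 1 - Σpᵢ² = 1 - 848/1296 = 0.3457

0.3457


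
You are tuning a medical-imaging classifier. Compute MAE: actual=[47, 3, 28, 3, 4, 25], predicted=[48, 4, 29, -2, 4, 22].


Absolute errors: |47-48|=1, |3-4|=1, |28-29|=1, |3+ 2|=5, |4-4|=0, |25-22|=3
Sum = 11
MAE = 11/6 = 11/6

11/6


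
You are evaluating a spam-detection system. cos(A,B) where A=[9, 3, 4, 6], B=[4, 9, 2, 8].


A·B = 9·4 + 3·9 + 4·2 + 6·8 = 119
‖A‖ = √142 = 11.9164, ‖B‖ = √165 = 12.8452
cos = 119/(√142·√165) = 119/√23430 = 0.7774

0.7774


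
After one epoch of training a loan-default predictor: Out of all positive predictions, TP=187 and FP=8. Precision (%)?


Precision = TP/(TP+FP)
= 187/(187+8)
= 187/195 = 95.9%

95.9%


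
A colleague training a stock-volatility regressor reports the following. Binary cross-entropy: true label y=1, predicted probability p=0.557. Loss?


BCE = -[y·ln(p) + (1-y)·ln(1-p)]
= -1·ln(0.557) - 0
= -ln(0.557) = 0.5852

0.5852


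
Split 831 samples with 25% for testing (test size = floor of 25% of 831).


Test = ⌊831·25/100⌋ = 207
Train = 831 - 207 = 624

Train: 624, Test: 207


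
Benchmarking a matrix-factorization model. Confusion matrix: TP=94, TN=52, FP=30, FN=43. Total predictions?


Total = TP + TN + FP + FN
= 94 + 52 + 30 + 43
= 219
(Predicted positive: 124, predicted negative: 95)

219


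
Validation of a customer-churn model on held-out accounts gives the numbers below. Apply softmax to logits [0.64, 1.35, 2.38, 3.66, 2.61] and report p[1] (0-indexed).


Exponentials: e^0.64=1.8965, e^1.35=3.8574, e^2.38=10.8049, e^3.66=38.8613, e^2.61=13.5991
Sum = 69.0192
Softmax = [0.0275, 0.0559, 0.1565, 0.5631, 0.197]
p[1] = 3.8574/69.0192 = 0.0559

0.0559


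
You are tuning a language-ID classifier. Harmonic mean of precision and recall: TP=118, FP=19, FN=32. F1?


Precision = 118/137 = 0.8613
Recall = 118/150 = 0.7867
F1 = 2·P·R/(P+R) = 2·TP/(2·TP+FP+FN) = 236/(236+19+32) = 236/287 = 0.8223

0.8223


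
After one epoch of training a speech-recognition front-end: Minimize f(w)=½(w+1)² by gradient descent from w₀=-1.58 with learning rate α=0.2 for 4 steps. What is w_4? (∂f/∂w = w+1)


step 1: grad = -1.58+1 = -0.58; w = -1.58 - 0.2·(-0.58) = -1.464
step 2: grad = -1.464+1 = -0.464; w = -1.464 - 0.2·(-0.464) = -1.3712
step 3: grad = -1.3712+1 = -0.3712; w = -1.3712 - 0.2·(-0.3712) = -1.29696
step 4: grad = -1.29696+1 = -0.29696; w = -1.29696 - 0.2·(-0.29696) = -1.237568

-1.237568


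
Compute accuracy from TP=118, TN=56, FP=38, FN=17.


Accuracy = (TP+TN)/(TP+TN+FP+FN)
= (118+56)/(229)
= 174/229 = 75.98%

75.98%


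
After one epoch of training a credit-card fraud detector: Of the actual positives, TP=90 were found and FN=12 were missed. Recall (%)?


Recall = TP/(TP+FN)
= 90/(90+12)
= 90/102 = 88.24%

88.24%


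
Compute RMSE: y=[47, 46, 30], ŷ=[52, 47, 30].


MSE = 26/3 = 8.6667
RMSE = √(26/3) = 2.9439

2.9439


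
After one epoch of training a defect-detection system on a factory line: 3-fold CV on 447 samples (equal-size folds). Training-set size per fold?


Fold size = 447/3 = 149
Training per fold = 447 - 149 = 298

298


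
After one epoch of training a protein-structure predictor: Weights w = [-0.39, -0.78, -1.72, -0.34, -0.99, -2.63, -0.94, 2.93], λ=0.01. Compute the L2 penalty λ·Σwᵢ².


‖w‖₂² = (-0.39)² + (-0.78)² + (-1.72)² + (-0.34)² + (-0.99)² + (-2.63)² + (-0.94)² + (2.93)²
     = 0.1521 + 0.6084 + 2.9584 + 0.1156 + 0.9801 + 6.9169 + 0.8836 + 8.5849
     = 21.2
λ·‖w‖₂² = 0.01·21.2 = 0.212

0.212


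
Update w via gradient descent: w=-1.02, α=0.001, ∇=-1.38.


w_new = w - α·∇
= -1.02 - 0.001·-1.38
= -1.02 + 0.00138
= -1.01862

-1.01862


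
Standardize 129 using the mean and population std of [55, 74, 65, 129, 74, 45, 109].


μ = 78.7143, σ = 27.7165
z = (129 - 78.7143)/27.7165 = 1.8143

1.8143


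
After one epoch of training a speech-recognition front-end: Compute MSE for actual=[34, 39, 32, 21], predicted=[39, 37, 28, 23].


Squared errors: (34-39)²=25, (39-37)²=4, (32-28)²=16, (21-23)²=4
Sum = 49
MSE = 49/4 = 49/4

49/4


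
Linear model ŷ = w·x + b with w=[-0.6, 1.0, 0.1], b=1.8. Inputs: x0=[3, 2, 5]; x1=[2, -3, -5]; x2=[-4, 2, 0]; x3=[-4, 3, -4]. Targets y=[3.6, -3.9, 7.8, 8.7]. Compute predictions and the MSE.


ŷ0 = (-0.6)·(3) + (1.0)·(2) + (0.1)·(5) + 1.8 = 2.5
ŷ1 = (-0.6)·(2) + (1.0)·(-3) + (0.1)·(-5) + 1.8 = -2.9
ŷ2 = (-0.6)·(-4) + (1.0)·(2) + (0.1)·(0) + 1.8 = 6.2
ŷ3 = (-0.6)·(-4) + (1.0)·(3) + (0.1)·(-4) + 1.8 = 6.8
errors² = [1.21, 1.0, 2.56, 3.61]
MSE = 8.3800/4 = 2.095

2.095


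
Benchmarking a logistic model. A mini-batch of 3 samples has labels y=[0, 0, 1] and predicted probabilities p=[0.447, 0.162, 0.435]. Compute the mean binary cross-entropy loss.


L[0] = -ln(1-0.447) = -ln(0.553) = 0.5924
L[1] = -ln(1-0.162) = -ln(0.838) = 0.1767
L[2] = -ln(0.435) = 0.8324
mean = (0.5924 + 0.1767 + 0.8324)/3 = 0.5338

0.5338


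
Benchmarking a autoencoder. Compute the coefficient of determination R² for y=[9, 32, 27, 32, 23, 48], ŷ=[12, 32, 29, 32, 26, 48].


ȳ = 28.5
SS_res = Σ(y-ŷ)² = 22
SS_tot = Σ(y-ȳ)² = 817.5
R² = 1 - SS_res/SS_tot = 1 - 0.0269 = 0.9731

0.9731


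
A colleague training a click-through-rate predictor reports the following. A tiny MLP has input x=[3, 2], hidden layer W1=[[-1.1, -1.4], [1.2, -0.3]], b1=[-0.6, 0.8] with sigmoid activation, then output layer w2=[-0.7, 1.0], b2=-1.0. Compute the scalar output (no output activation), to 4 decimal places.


z1[0] = (-1.1)·(3) + (-1.4)·(2) - 0.6 = -6.7
z1[1] = (1.2)·(3) + (-0.3)·(2) + 0.8 = 3.8
h = sigmoid(z1) = [0.0012, 0.9781]
output = (-0.7)·(0.0012) + (1.0)·(0.9781) - 1.0 = -0.0227

-0.0227


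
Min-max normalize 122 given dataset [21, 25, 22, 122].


min=21, max=122
(122-21)/(122-21) = 101/101 = 1.0

1.0


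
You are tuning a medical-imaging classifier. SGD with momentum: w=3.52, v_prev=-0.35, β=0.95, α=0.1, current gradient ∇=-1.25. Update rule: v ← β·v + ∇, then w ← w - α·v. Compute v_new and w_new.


v_new = 0.95·-0.35 - 1.25 = -0.3325 - 1.25 = -1.5825
w_new = 3.52 - 0.1·-1.5825 = 3.52 + 0.15825 = 3.67825

v_new=-1.5825, w_new=3.67825


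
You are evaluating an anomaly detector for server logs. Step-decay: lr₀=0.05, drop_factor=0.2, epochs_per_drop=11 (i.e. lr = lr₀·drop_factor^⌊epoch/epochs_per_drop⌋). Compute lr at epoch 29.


n_drops = ⌊29/11⌋ = 2
lr = 0.05·0.2^2 = 0.05·0.04 = 0.002

0.002


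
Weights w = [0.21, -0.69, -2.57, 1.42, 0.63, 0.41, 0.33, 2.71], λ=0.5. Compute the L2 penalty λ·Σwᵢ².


‖w‖₂² = (0.21)² + (-0.69)² + (-2.57)² + (1.42)² + (0.63)² + (0.41)² + (0.33)² + (2.71)²
     = 0.0441 + 0.4761 + 6.6049 + 2.0164 + 0.3969 + 0.1681 + 0.1089 + 7.3441
     = 17.1595
λ·‖w‖₂² = 0.5·17.1595 = 8.57975

8.57975


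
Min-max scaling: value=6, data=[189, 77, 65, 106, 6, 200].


min=6, max=200
(6-6)/(200-6) = 0/194 = 0.0

0.0


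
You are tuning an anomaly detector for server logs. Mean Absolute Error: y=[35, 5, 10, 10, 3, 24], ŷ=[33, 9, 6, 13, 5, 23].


Absolute errors: |35-33|=2, |5-9|=4, |10-6|=4, |10-13|=3, |3-5|=2, |24-23|=1
Sum = 16
MAE = 16/6 = 8/3

8/3


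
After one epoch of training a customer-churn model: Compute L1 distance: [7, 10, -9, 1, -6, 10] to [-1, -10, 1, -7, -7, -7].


d = |7+ 1| + |10+ 10| + |-9-1| + |1+ 7| + |-6+ 7| + |10+ 7|
  = 8 + 20 + 10 + 8 + 1 + 17
  = 64

64


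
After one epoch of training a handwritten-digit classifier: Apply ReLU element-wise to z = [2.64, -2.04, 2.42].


ReLU(2.64) = max(0, 2.64) = 2.64
ReLU(-2.04) = max(0, -2.04) = 0.0
ReLU(2.42) = max(0, 2.42) = 2.42
result = [2.64, 0.0, 2.42]

[2.64, 0.0, 2.42]


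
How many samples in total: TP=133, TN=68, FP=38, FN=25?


Total = TP + TN + FP + FN
= 133 + 68 + 38 + 25
= 264
(Predicted positive: 171, predicted negative: 93)

264


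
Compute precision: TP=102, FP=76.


Precision = TP/(TP+FP)
= 102/(102+76)
= 102/178 = 57.3%

57.3%


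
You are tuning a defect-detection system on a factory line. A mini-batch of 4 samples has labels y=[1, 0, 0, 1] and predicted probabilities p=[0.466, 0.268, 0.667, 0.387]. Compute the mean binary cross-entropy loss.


L[0] = -ln(0.466) = 0.7636
L[1] = -ln(1-0.268) = -ln(0.732) = 0.312
L[2] = -ln(1-0.667) = -ln(0.333) = 1.0996
L[3] = -ln(0.387) = 0.9493
mean = (0.7636 + 0.312 + 1.0996 + 0.9493)/4 = 0.7811

0.7811


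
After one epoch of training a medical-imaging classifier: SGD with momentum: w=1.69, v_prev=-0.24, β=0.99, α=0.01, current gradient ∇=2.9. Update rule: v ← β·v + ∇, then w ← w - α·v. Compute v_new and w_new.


v_new = 0.99·-0.24 + 2.9 = -0.2376 + 2.9 = 2.6624
w_new = 1.69 - 0.01·2.6624 = 1.69 - 0.026624 = 1.663376

v_new=2.6624, w_new=1.663376


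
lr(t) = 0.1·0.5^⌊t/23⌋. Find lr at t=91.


n_drops = ⌊91/23⌋ = 3
lr = 0.1·0.5^3 = 0.1·0.125 = 0.0125

0.0125


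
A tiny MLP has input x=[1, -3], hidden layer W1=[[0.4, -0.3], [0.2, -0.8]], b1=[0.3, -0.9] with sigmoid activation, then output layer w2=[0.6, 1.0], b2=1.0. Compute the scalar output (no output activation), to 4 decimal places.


z1[0] = (0.4)·(1) + (-0.3)·(-3) + 0.3 = 1.6
z1[1] = (0.2)·(1) + (-0.8)·(-3) - 0.9 = 1.7
h = sigmoid(z1) = [0.832, 0.8455]
output = (0.6)·(0.832) + (1.0)·(0.8455) + 1.0 = 2.3447

2.3447


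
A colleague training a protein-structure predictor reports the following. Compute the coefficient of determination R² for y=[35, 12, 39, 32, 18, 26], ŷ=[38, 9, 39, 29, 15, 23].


ȳ = 27
SS_res = Σ(y-ŷ)² = 45
SS_tot = Σ(y-ȳ)² = 540
R² = 1 - SS_res/SS_tot = 1 - 0.0833 = 0.9167

0.9167


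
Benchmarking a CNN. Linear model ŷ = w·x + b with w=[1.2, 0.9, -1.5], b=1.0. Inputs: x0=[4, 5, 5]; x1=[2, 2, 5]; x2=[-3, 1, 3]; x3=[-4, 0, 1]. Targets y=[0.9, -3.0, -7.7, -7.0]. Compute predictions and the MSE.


ŷ0 = (1.2)·(4) + (0.9)·(5) + (-1.5)·(5) + 1.0 = 2.8
ŷ1 = (1.2)·(2) + (0.9)·(2) + (-1.5)·(5) + 1.0 = -2.3
ŷ2 = (1.2)·(-3) + (0.9)·(1) + (-1.5)·(3) + 1.0 = -6.2
ŷ3 = (1.2)·(-4) + (0.9)·(0) + (-1.5)·(1) + 1.0 = -5.3
errors² = [3.61, 0.49, 2.25, 2.89]
MSE = 9.2400/4 = 2.31

2.31


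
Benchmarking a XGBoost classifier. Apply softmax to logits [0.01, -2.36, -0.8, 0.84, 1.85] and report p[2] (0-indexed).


Exponentials: e^0.01=1.0101, e^-2.36=0.0944, e^-0.8=0.4493, e^0.84=2.3164, e^1.85=6.3598
Sum = 10.23
Softmax = [0.0987, 0.0092, 0.0439, 0.2264, 0.6217]
p[2] = 0.4493/10.23 = 0.0439

0.0439


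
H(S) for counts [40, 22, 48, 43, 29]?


Probabilities: [40/182, 22/182, 48/182, 43/182, 29/182] ≈ [0.2198, 0.1209, 0.2637, 0.2363, 0.1593]
H = -((40/182)·log₂(40/182) + (22/182)·log₂(22/182) + (48/182)·log₂(48/182) + (43/182)·log₂(43/182) + (29/182)·log₂(29/182))
  = 2.27 bits

2.27 bits


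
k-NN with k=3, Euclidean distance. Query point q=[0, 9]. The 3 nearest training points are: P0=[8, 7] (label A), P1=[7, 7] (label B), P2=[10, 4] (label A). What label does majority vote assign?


d(q,P0) = 8.2462  (label A)
d(q,P1) = 7.2801  (label B)
d(q,P2) = 11.1803  (label A)
Votes: A=2, B=1
Majority → A

A


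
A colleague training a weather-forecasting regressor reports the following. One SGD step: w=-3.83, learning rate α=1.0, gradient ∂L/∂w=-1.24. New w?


w_new = w - α·∇
= -3.83 - 1.0·-1.24
= -3.83 + 1.24
= -2.59

-2.59


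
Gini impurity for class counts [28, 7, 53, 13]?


Probabilities: [28/101, 7/101, 53/101, 13/101] ≈ [0.2772, 0.0693, 0.5248, 0.1287]
Σpᵢ² = (784 + 49 + 2809 + 169)/101² = 3811/10201
Gini = 1 - Σpᵢ² = 1 - 3811/10201 = 0.6264

0.6264


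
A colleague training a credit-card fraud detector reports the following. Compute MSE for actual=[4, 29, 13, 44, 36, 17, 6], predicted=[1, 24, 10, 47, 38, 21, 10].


Squared errors: (4-1)²=9, (29-24)²=25, (13-10)²=9, (44-47)²=9, (36-38)²=4, (17-21)²=16, (6-10)²=16
Sum = 88
MSE = 88/7 = 88/7

88/7


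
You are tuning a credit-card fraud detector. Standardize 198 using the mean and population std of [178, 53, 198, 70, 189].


μ = 137.6, σ = 62.6884
z = (198 - 137.6)/62.6884 = 0.9635

0.9635


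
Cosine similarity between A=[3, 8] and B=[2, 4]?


A·B = 3·2 + 8·4 = 38
‖A‖ = √73 = 8.544, ‖B‖ = √20 = 4.4721
cos = 38/(√73·√20) = 38/√1460 = 0.9945

0.9945


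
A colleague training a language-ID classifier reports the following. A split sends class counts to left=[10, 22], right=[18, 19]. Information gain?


Parent = [28, 41], H_parent = 0.9742
H_left = 0.896 (n=32), H_right = 0.9995 (n=37)
H_children = (32/69)·0.896 + (37/69)·0.9995 = 0.9515
IG = 0.9742 - 0.9515 = 0.0227

0.0227


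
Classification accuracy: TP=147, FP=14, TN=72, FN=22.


Accuracy = (TP+TN)/(TP+TN+FP+FN)
= (147+72)/(255)
= 219/255 = 85.88%

85.88%


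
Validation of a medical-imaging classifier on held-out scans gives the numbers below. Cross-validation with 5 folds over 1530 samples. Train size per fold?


Fold size = 1530/5 = 306
Training per fold = 1530 - 306 = 1224

1224


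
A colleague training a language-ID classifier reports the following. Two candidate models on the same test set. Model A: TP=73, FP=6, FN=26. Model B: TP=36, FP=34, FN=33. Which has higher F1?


Model A: P=73/79=0.9241, R=73/99=0.7374, F1=2PR/(P+R)=2TP/(2TP+FP+FN)=146/178=0.8202
Model B: P=36/70=0.5143, R=36/69=0.5217, F1=2PR/(P+R)=2TP/(2TP+FP+FN)=72/139=0.518
0.8202 > 0.518 → Model A

Model A


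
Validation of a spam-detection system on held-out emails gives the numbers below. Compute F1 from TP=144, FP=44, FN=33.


Precision = 144/188 = 0.766
Recall = 144/177 = 0.8136
F1 = 2·P·R/(P+R) = 2·TP/(2·TP+FP+FN) = 288/(288+44+33) = 288/365 = 0.789

0.789


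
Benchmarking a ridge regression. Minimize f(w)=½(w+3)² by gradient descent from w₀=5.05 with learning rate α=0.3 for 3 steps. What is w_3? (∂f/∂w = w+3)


step 1: grad = 5.05+3 = 8.05; w = 5.05 - 0.3·(8.05) = 2.635
step 2: grad = 2.635+3 = 5.635; w = 2.635 - 0.3·(5.635) = 0.9445
step 3: grad = 0.9445+3 = 3.9445; w = 0.9445 - 0.3·(3.9445) = -0.23885

-0.23885


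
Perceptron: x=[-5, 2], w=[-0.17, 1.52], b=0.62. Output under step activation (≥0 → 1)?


z = (-5)·(-0.17) + (2)·(1.52) + 0.62
  = 4.51
step(z) = 1 (z≥0)

1


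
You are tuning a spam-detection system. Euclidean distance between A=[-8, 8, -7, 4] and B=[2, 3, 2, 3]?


d = √((-8-2)² + (8-3)² + (-7-2)² + (4-3)²)
  = √(100 + 25 + 81 + 1)
  = √207 = 14.3875

14.3875


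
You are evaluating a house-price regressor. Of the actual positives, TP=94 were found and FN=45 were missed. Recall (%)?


Recall = TP/(TP+FN)
= 94/(94+45)
= 94/139 = 67.63%

67.63%


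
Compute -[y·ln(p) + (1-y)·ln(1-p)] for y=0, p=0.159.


BCE = -[y·ln(p) + (1-y)·ln(1-p)]
= -0 - 1·ln(1-0.159)
= -ln(0.841) = 0.1732

0.1732


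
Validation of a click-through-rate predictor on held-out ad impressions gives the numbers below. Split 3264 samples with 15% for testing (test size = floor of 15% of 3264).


Test = ⌊3264·15/100⌋ = 489
Train = 3264 - 489 = 2775

Train: 2775, Test: 489


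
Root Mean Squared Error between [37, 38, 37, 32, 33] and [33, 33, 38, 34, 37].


MSE = 62/5 = 12.4
RMSE = √(62/5) = 3.5214

3.5214


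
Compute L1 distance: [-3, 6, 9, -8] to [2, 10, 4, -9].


d = |-3-2| + |6-10| + |9-4| + |-8+ 9|
  = 5 + 4 + 5 + 1
  = 15

15


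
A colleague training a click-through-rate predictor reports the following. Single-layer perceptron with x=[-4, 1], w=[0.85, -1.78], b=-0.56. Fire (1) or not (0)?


z = (-4)·(0.85) + (1)·(-1.78) - 0.56
  = -5.74
step(z) = 0 (z<0)

0


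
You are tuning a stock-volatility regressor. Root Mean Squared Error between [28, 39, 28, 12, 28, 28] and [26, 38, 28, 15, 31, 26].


MSE = 27/6 = 4.5
RMSE = √(27/6) = 2.1213

2.1213


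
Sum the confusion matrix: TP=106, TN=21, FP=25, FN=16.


Total = TP + TN + FP + FN
= 106 + 21 + 25 + 16
= 168
(Predicted positive: 131, predicted negative: 37)

168


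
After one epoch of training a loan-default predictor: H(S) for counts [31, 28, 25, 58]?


Probabilities: [31/142, 28/142, 25/142, 58/142] ≈ [0.2183, 0.1972, 0.1761, 0.4085]
H = -((31/142)·log₂(31/142) + (28/142)·log₂(28/142) + (25/142)·log₂(25/142) + (58/142)·log₂(58/142))
  = 1.91 bits

1.91 bits


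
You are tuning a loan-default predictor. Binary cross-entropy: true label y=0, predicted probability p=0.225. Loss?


BCE = -[y·ln(p) + (1-y)·ln(1-p)]
= -0 - 1·ln(1-0.225)
= -ln(0.775) = 0.2549

0.2549


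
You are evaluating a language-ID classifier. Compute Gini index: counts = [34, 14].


Probabilities: [34/48, 14/48] ≈ [0.7083, 0.2917]
Σpᵢ² = (1156 + 196)/48² = 1352/2304
Gini = 1 - Σpᵢ² = 1 - 1352/2304 = 0.4132

0.4132


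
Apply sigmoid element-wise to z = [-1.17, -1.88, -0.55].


σ(-1.17) = 1/(1+e^1.17) = 0.2369
σ(-1.88) = 1/(1+e^1.88) = 0.1324
σ(-0.55) = 1/(1+e^0.55) = 0.3659
result = [0.2369, 0.1324, 0.3659]

[0.2369, 0.1324, 0.3659]


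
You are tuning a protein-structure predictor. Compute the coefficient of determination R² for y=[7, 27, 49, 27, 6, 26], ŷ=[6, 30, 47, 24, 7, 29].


ȳ = 23.6667
SS_res = Σ(y-ŷ)² = 33
SS_tot = Σ(y-ȳ)² = 1259.33
R² = 1 - SS_res/SS_tot = 1 - 0.0262 = 0.9738

0.9738


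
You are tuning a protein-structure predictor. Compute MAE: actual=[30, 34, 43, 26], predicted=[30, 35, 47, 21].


Absolute errors: |30-30|=0, |34-35|=1, |43-47|=4, |26-21|=5
Sum = 10
MAE = 10/4 = 5/2

5/2


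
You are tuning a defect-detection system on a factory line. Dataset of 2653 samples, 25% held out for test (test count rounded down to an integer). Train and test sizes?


Test = ⌊2653·25/100⌋ = 663
Train = 2653 - 663 = 1990

Train: 1990, Test: 663


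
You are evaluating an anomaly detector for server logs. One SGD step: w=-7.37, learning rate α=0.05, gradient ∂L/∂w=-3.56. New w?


w_new = w - α·∇
= -7.37 - 0.05·-3.56
= -7.37 + 0.178
= -7.192

-7.192


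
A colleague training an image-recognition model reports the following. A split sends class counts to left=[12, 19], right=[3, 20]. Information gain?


Parent = [15, 39], H_parent = 0.8524
H_left = 0.9629 (n=31), H_right = 0.5586 (n=23)
H_children = (31/54)·0.9629 + (23/54)·0.5586 = 0.7907
IG = 0.8524 - 0.7907 = 0.0617

0.0617


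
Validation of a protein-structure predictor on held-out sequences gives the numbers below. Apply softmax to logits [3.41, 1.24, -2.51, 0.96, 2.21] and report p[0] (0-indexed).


Exponentials: e^3.41=30.2652, e^1.24=3.4556, e^-2.51=0.0813, e^0.96=2.6117, e^2.21=9.1157
Sum = 45.5295
Softmax = [0.6647, 0.0759, 0.0018, 0.0574, 0.2002]
p[0] = 30.2652/45.5295 = 0.6647

0.6647


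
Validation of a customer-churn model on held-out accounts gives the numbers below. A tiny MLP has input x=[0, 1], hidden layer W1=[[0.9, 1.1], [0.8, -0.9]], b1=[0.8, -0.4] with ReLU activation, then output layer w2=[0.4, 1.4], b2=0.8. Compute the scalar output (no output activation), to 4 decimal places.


z1[0] = (0.9)·(0) + (1.1)·(1) + 0.8 = 1.9
z1[1] = (0.8)·(0) + (-0.9)·(1) - 0.4 = -1.3
h = ReLU(z1) = [1.9, 0.0]
output = (0.4)·(1.9) + (1.4)·(0.0) + 0.8 = 1.56

1.56


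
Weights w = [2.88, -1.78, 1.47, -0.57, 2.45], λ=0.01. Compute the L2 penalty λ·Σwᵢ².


‖w‖₂² = (2.88)² + (-1.78)² + (1.47)² + (-0.57)² + (2.45)²
     = 8.2944 + 3.1684 + 2.1609 + 0.3249 + 6.0025
     = 19.9511
λ·‖w‖₂² = 0.01·19.9511 = 0.199511

0.199511


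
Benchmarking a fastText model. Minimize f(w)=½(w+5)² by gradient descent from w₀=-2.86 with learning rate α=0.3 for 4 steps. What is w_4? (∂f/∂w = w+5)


step 1: grad = -2.86+5 = 2.14; w = -2.86 - 0.3·(2.14) = -3.502
step 2: grad = -3.502+5 = 1.498; w = -3.502 - 0.3·(1.498) = -3.9514
step 3: grad = -3.9514+5 = 1.0486; w = -3.9514 - 0.3·(1.0486) = -4.26598
step 4: grad = -4.26598+5 = 0.73402; w = -4.26598 - 0.3·(0.73402) = -4.486186

-4.486186


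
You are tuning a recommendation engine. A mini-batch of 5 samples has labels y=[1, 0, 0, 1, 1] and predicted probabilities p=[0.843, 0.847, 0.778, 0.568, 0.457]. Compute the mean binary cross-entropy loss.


L[0] = -ln(0.843) = 0.1708
L[1] = -ln(1-0.847) = -ln(0.153) = 1.8773
L[2] = -ln(1-0.778) = -ln(0.222) = 1.5051
L[3] = -ln(0.568) = 0.5656
L[4] = -ln(0.457) = 0.7831
mean = (0.1708 + 1.8773 + 1.5051 + 0.5656 + 0.7831)/5 = 0.9804

0.9804


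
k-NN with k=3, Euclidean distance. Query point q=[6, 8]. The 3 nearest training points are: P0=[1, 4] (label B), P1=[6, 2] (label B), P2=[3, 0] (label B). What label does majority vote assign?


d(q,P0) = 6.4031  (label B)
d(q,P1) = 6.0  (label B)
d(q,P2) = 8.544  (label B)
Votes: A=0, B=3
Majority → B

B


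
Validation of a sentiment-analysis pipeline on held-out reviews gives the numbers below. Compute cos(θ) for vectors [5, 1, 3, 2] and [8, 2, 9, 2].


A·B = 5·8 + 1·2 + 3·9 + 2·2 = 73
‖A‖ = √39 = 6.245, ‖B‖ = √153 = 12.3693
cos = 73/(√39·√153) = 73/√5967 = 0.945

0.945


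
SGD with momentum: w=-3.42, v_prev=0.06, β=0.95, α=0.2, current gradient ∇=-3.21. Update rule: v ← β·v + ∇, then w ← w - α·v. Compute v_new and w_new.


v_new = 0.95·0.06 - 3.21 = 0.057 - 3.21 = -3.153
w_new = -3.42 - 0.2·-3.153 = -3.42 + 0.6306 = -2.7894

v_new=-3.153, w_new=-2.7894


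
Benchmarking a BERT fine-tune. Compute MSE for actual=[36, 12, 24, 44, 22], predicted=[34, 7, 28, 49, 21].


Squared errors: (36-34)²=4, (12-7)²=25, (24-28)²=16, (44-49)²=25, (22-21)²=1
Sum = 71
MSE = 71/5 = 71/5

71/5


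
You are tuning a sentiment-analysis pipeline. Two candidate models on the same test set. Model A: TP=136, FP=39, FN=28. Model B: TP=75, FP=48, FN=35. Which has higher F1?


Model A: P=136/175=0.7771, R=136/164=0.8293, F1=2PR/(P+R)=2TP/(2TP+FP+FN)=272/339=0.8024
Model B: P=75/123=0.6098, R=75/110=0.6818, F1=2PR/(P+R)=2TP/(2TP+FP+FN)=150/233=0.6438
0.8024 > 0.6438 → Model A

Model A


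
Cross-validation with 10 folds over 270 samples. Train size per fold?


Fold size = 270/10 = 27
Training per fold = 270 - 27 = 243

243


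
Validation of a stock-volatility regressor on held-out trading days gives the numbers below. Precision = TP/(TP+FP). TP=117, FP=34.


Precision = TP/(TP+FP)
= 117/(117+34)
= 117/151 = 77.48%

77.48%


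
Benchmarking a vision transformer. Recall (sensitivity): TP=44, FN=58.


Recall = TP/(TP+FN)
= 44/(44+58)
= 44/102 = 43.14%

43.14%


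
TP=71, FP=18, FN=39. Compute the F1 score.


Precision = 71/89 = 0.7978
Recall = 71/110 = 0.6455
F1 = 2·P·R/(P+R) = 2·TP/(2·TP+FP+FN) = 142/(142+18+39) = 142/199 = 0.7136

0.7136


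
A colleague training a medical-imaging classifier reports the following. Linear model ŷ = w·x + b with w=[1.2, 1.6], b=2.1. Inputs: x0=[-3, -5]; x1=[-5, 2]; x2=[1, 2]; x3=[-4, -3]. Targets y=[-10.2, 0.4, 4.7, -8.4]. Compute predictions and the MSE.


ŷ0 = (1.2)·(-3) + (1.6)·(-5) + 2.1 = -9.5
ŷ1 = (1.2)·(-5) + (1.6)·(2) + 2.1 = -0.7
ŷ2 = (1.2)·(1) + (1.6)·(2) + 2.1 = 6.5
ŷ3 = (1.2)·(-4) + (1.6)·(-3) + 2.1 = -7.5
errors² = [0.49, 1.21, 3.24, 0.81]
MSE = 5.7500/4 = 1.4375

1.4375


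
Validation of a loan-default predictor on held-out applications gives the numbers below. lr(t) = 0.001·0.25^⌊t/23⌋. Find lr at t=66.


n_drops = ⌊66/23⌋ = 2
lr = 0.001·0.25^2 = 0.001·0.0625 = 0.0000625

0.0000625


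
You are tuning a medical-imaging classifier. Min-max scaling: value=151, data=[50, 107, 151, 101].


min=50, max=151
(151-50)/(151-50) = 101/101 = 1.0

1.0


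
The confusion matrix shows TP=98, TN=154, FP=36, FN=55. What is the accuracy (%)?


Accuracy = (TP+TN)/(TP+TN+FP+FN)
= (98+154)/(343)
= 252/343 = 73.47%

73.47%


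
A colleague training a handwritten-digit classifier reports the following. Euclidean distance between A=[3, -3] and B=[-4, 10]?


d = √((3+ 4)² + (-3-10)²)
  = √(49 + 169)
  = √218 = 14.7648

14.7648


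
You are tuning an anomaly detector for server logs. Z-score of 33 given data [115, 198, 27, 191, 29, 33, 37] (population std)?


μ = 90, σ = 71.9504
z = (33 - 90)/71.9504 = -0.7922

-0.7922


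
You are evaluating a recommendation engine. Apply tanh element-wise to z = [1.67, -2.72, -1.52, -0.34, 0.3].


tanh(1.67) = 0.9316
tanh(-2.72) = -0.9914
tanh(-1.52) = -0.9087
tanh(-0.34) = -0.3275
tanh(0.3) = 0.2913
result = [0.9316, -0.9914, -0.9087, -0.3275, 0.2913]

[0.9316, -0.9914, -0.9087, -0.3275, 0.2913]


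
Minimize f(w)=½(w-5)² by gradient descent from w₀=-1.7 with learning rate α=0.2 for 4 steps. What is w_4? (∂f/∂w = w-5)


step 1: grad = -1.7-5 = -6.7; w = -1.7 - 0.2·(-6.7) = -0.36
step 2: grad = -0.36-5 = -5.36; w = -0.36 - 0.2·(-5.36) = 0.712
step 3: grad = 0.712-5 = -4.288; w = 0.712 - 0.2·(-4.288) = 1.5696
step 4: grad = 1.5696-5 = -3.4304; w = 1.5696 - 0.2·(-3.4304) = 2.25568

2.25568


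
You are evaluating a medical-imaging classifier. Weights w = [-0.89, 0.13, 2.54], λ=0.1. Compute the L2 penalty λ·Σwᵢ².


‖w‖₂² = (-0.89)² + (0.13)² + (2.54)²
     = 0.7921 + 0.0169 + 6.4516
     = 7.2606
λ·‖w‖₂² = 0.1·7.2606 = 0.72606

0.72606


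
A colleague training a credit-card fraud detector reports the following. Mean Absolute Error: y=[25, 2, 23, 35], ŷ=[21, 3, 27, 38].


Absolute errors: |25-21|=4, |2-3|=1, |23-27|=4, |35-38|=3
Sum = 12
MAE = 12/4 = 3

3


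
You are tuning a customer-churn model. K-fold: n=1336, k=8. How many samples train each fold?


Fold size = 1336/8 = 167
Training per fold = 1336 - 167 = 1169

1169


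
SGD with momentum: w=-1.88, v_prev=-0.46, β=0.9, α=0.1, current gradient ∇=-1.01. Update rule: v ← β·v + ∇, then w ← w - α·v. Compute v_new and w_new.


v_new = 0.9·-0.46 - 1.01 = -0.414 - 1.01 = -1.424
w_new = -1.88 - 0.1·-1.424 = -1.88 + 0.1424 = -1.7376

v_new=-1.424, w_new=-1.7376


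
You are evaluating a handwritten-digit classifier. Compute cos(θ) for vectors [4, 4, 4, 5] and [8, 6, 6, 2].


A·B = 4·8 + 4·6 + 4·6 + 5·2 = 90
‖A‖ = √73 = 8.544, ‖B‖ = √140 = 11.8322
cos = 90/(√73·√140) = 90/√10220 = 0.8903

0.8903


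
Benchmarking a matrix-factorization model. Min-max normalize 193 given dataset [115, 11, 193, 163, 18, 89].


min=11, max=193
(193-11)/(193-11) = 182/182 = 1.0

1.0


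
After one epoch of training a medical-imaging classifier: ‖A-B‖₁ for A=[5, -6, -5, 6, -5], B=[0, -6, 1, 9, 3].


d = |5-0| + |-6+ 6| + |-5-1| + |6-9| + |-5-3|
  = 5 + 0 + 6 + 3 + 8
  = 22

22


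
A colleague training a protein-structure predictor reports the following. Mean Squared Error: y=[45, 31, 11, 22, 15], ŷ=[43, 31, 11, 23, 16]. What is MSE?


Squared errors: (45-43)²=4, (31-31)²=0, (11-11)²=0, (22-23)²=1, (15-16)²=1
Sum = 6
MSE = 6/5 = 6/5

6/5


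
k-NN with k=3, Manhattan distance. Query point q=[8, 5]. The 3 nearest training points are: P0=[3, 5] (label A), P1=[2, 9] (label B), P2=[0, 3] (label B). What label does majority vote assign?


d(q,P0) = 5  (label A)
d(q,P1) = 10  (label B)
d(q,P2) = 10  (label B)
Votes: A=1, B=2
Majority → B

B


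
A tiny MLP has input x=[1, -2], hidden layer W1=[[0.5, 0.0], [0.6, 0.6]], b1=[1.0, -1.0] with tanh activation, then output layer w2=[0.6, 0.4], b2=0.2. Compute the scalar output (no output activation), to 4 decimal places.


z1[0] = (0.5)·(1) + (0.0)·(-2) + 1.0 = 1.5
z1[1] = (0.6)·(1) + (0.6)·(-2) - 1.0 = -1.6
h = tanh(z1) = [0.9051, -0.9217]
output = (0.6)·(0.9051) + (0.4)·(-0.9217) + 0.2 = 0.3744

0.3744


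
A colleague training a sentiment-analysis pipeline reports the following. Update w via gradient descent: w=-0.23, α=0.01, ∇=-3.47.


w_new = w - α·∇
= -0.23 - 0.01·-3.47
= -0.23 + 0.0347
= -0.1953

-0.1953


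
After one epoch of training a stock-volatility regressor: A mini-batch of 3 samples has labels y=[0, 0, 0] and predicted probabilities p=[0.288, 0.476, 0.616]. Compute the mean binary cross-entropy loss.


L[0] = -ln(1-0.288) = -ln(0.712) = 0.3397
L[1] = -ln(1-0.476) = -ln(0.524) = 0.6463
L[2] = -ln(1-0.616) = -ln(0.384) = 0.9571
mean = (0.3397 + 0.6463 + 0.9571)/3 = 0.6477

0.6477


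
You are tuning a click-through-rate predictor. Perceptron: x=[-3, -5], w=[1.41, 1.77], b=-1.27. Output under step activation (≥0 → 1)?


z = (-3)·(1.41) + (-5)·(1.77) - 1.27
  = -14.35
step(z) = 0 (z<0)

0


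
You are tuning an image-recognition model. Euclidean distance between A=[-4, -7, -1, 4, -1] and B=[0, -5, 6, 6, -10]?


d = √((-4-0)² + (-7+ 5)² + (-1-6)² + (4-6)² + (-1+ 10)²)
  = √(16 + 4 + 49 + 4 + 81)
  = √154 = 12.4097

12.4097


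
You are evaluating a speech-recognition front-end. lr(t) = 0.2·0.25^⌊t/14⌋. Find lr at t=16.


n_drops = ⌊16/14⌋ = 1
lr = 0.2·0.25^1 = 0.2·0.25 = 0.05

0.05


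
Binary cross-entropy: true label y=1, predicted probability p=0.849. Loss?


BCE = -[y·ln(p) + (1-y)·ln(1-p)]
= -1·ln(0.849) - 0
= -ln(0.849) = 0.1637

0.1637


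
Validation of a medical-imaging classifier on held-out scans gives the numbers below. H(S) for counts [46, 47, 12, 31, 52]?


Probabilities: [46/188, 47/188, 12/188, 31/188, 52/188] ≈ [0.2447, 0.25, 0.0638, 0.1649, 0.2766]
H = -((46/188)·log₂(46/188) + (47/188)·log₂(47/188) + (12/188)·log₂(12/188) + (31/188)·log₂(31/188) + (52/188)·log₂(52/188))
  = 2.192 bits

2.192 bits


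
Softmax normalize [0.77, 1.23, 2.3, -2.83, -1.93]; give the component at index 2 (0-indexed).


Exponentials: e^0.77=2.1598, e^1.23=3.4212, e^2.3=9.9742, e^-2.83=0.059, e^-1.93=0.1451
Sum = 15.7593
Softmax = [0.137, 0.2171, 0.6329, 0.0037, 0.0092]
p[2] = 9.9742/15.7593 = 0.6329

0.6329


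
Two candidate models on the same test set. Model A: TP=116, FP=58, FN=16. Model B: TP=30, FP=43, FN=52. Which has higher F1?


Model A: P=116/174=0.6667, R=116/132=0.8788, F1=2PR/(P+R)=2TP/(2TP+FP+FN)=232/306=0.7582
Model B: P=30/73=0.411, R=30/82=0.3659, F1=2PR/(P+R)=2TP/(2TP+FP+FN)=60/155=0.3871
0.7582 > 0.3871 → Model A

Model A


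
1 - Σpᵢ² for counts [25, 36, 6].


Probabilities: [25/67, 36/67, 6/67] ≈ [0.3731, 0.5373, 0.0896]
Σpᵢ² = (625 + 1296 + 36)/67² = 1957/4489
Gini = 1 - Σpᵢ² = 1 - 1957/4489 = 0.564

0.564


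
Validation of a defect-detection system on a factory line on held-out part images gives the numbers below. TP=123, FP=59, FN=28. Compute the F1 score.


Precision = 123/182 = 0.6758
Recall = 123/151 = 0.8146
F1 = 2·P·R/(P+R) = 2·TP/(2·TP+FP+FN) = 246/(246+59+28) = 246/333 = 0.7387

0.7387


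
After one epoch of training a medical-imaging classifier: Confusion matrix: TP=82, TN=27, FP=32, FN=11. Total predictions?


Total = TP + TN + FP + FN
= 82 + 27 + 32 + 11
= 152
(Predicted positive: 114, predicted negative: 38)

152


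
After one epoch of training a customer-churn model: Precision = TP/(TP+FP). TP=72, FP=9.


Precision = TP/(TP+FP)
= 72/(72+9)
= 72/81 = 88.89%

88.89%


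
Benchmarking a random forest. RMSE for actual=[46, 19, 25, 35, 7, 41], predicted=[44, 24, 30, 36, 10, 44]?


MSE = 73/6 = 12.1667
RMSE = √(73/6) = 3.4881

3.4881


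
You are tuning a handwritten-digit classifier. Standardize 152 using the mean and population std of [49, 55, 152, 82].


μ = 84.5, σ = 40.9054
z = (152 - 84.5)/40.9054 = 1.6501

1.6501


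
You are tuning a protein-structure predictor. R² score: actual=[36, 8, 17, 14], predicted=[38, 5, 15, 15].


ȳ = 18.75
SS_res = Σ(y-ŷ)² = 18
SS_tot = Σ(y-ȳ)² = 438.75
R² = 1 - SS_res/SS_tot = 1 - 0.041 = 0.959

0.959


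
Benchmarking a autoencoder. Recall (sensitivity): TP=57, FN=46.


Recall = TP/(TP+FN)
= 57/(57+46)
= 57/103 = 55.34%

55.34%


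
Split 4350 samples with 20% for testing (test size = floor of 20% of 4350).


Test = ⌊4350·20/100⌋ = 870
Train = 4350 - 870 = 3480

Train: 3480, Test: 870


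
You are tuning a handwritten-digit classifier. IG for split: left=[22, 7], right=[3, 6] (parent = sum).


Parent = [25, 13], H_parent = 0.9268
H_left = 0.7973 (n=29), H_right = 0.9183 (n=9)
H_children = (29/38)·0.7973 + (9/38)·0.9183 = 0.826
IG = 0.9268 - 0.826 = 0.1008

0.1008


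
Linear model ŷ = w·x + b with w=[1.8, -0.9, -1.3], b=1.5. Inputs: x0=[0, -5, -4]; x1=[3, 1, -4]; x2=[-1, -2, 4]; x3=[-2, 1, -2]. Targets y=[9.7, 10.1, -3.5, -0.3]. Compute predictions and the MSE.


ŷ0 = (1.8)·(0) + (-0.9)·(-5) + (-1.3)·(-4) + 1.5 = 11.2
ŷ1 = (1.8)·(3) + (-0.9)·(1) + (-1.3)·(-4) + 1.5 = 11.2
ŷ2 = (1.8)·(-1) + (-0.9)·(-2) + (-1.3)·(4) + 1.5 = -3.7
ŷ3 = (1.8)·(-2) + (-0.9)·(1) + (-1.3)·(-2) + 1.5 = -0.4
errors² = [2.25, 1.21, 0.04, 0.01]
MSE = 3.5100/4 = 0.8775

0.8775
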